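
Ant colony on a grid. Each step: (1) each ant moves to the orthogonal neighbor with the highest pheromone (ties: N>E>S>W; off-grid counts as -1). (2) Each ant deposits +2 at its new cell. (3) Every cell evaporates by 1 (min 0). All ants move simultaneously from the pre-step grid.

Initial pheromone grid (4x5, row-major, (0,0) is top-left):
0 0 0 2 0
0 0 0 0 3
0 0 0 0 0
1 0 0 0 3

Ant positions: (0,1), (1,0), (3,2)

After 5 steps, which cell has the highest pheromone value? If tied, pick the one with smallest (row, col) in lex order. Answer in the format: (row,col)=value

Step 1: ant0:(0,1)->E->(0,2) | ant1:(1,0)->N->(0,0) | ant2:(3,2)->N->(2,2)
  grid max=2 at (1,4)
Step 2: ant0:(0,2)->E->(0,3) | ant1:(0,0)->E->(0,1) | ant2:(2,2)->N->(1,2)
  grid max=2 at (0,3)
Step 3: ant0:(0,3)->E->(0,4) | ant1:(0,1)->E->(0,2) | ant2:(1,2)->N->(0,2)
  grid max=3 at (0,2)
Step 4: ant0:(0,4)->W->(0,3) | ant1:(0,2)->E->(0,3) | ant2:(0,2)->E->(0,3)
  grid max=6 at (0,3)
Step 5: ant0:(0,3)->W->(0,2) | ant1:(0,3)->W->(0,2) | ant2:(0,3)->W->(0,2)
  grid max=7 at (0,2)
Final grid:
  0 0 7 5 0
  0 0 0 0 0
  0 0 0 0 0
  0 0 0 0 0
Max pheromone 7 at (0,2)

Answer: (0,2)=7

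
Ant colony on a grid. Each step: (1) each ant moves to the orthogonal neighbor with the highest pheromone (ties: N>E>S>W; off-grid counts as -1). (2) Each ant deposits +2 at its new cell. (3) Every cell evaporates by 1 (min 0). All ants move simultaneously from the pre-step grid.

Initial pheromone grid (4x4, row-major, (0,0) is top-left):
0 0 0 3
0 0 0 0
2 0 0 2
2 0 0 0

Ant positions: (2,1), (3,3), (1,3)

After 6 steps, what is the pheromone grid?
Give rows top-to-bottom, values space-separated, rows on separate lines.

After step 1: ants at (2,0),(2,3),(0,3)
  0 0 0 4
  0 0 0 0
  3 0 0 3
  1 0 0 0
After step 2: ants at (3,0),(1,3),(1,3)
  0 0 0 3
  0 0 0 3
  2 0 0 2
  2 0 0 0
After step 3: ants at (2,0),(0,3),(0,3)
  0 0 0 6
  0 0 0 2
  3 0 0 1
  1 0 0 0
After step 4: ants at (3,0),(1,3),(1,3)
  0 0 0 5
  0 0 0 5
  2 0 0 0
  2 0 0 0
After step 5: ants at (2,0),(0,3),(0,3)
  0 0 0 8
  0 0 0 4
  3 0 0 0
  1 0 0 0
After step 6: ants at (3,0),(1,3),(1,3)
  0 0 0 7
  0 0 0 7
  2 0 0 0
  2 0 0 0

0 0 0 7
0 0 0 7
2 0 0 0
2 0 0 0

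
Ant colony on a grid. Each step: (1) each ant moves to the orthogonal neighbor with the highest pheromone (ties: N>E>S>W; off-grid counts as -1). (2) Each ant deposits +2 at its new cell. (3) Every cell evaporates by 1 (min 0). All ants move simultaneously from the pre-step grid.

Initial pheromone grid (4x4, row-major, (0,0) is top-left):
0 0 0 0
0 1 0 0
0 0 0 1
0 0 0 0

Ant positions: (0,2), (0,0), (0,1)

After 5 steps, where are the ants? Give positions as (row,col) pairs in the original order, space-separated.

Step 1: ant0:(0,2)->E->(0,3) | ant1:(0,0)->E->(0,1) | ant2:(0,1)->S->(1,1)
  grid max=2 at (1,1)
Step 2: ant0:(0,3)->S->(1,3) | ant1:(0,1)->S->(1,1) | ant2:(1,1)->N->(0,1)
  grid max=3 at (1,1)
Step 3: ant0:(1,3)->N->(0,3) | ant1:(1,1)->N->(0,1) | ant2:(0,1)->S->(1,1)
  grid max=4 at (1,1)
Step 4: ant0:(0,3)->S->(1,3) | ant1:(0,1)->S->(1,1) | ant2:(1,1)->N->(0,1)
  grid max=5 at (1,1)
Step 5: ant0:(1,3)->N->(0,3) | ant1:(1,1)->N->(0,1) | ant2:(0,1)->S->(1,1)
  grid max=6 at (1,1)

(0,3) (0,1) (1,1)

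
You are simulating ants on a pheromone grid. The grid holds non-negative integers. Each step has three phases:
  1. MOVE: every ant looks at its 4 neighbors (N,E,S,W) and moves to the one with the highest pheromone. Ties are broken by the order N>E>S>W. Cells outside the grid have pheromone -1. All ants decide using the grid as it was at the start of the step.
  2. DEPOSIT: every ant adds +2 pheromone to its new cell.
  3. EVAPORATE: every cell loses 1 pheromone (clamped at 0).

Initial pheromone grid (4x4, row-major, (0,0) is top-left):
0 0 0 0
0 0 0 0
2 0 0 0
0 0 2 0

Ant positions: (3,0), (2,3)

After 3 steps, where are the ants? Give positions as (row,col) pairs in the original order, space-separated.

Step 1: ant0:(3,0)->N->(2,0) | ant1:(2,3)->N->(1,3)
  grid max=3 at (2,0)
Step 2: ant0:(2,0)->N->(1,0) | ant1:(1,3)->N->(0,3)
  grid max=2 at (2,0)
Step 3: ant0:(1,0)->S->(2,0) | ant1:(0,3)->S->(1,3)
  grid max=3 at (2,0)

(2,0) (1,3)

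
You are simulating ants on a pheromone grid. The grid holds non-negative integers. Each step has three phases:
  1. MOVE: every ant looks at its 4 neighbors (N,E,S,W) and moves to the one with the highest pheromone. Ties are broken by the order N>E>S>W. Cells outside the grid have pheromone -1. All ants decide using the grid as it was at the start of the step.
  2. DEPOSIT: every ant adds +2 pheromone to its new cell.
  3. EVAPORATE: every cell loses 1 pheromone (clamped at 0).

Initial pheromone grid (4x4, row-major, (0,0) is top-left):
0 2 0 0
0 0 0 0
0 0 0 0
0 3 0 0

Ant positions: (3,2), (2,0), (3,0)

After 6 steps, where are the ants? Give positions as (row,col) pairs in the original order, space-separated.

Step 1: ant0:(3,2)->W->(3,1) | ant1:(2,0)->N->(1,0) | ant2:(3,0)->E->(3,1)
  grid max=6 at (3,1)
Step 2: ant0:(3,1)->N->(2,1) | ant1:(1,0)->N->(0,0) | ant2:(3,1)->N->(2,1)
  grid max=5 at (3,1)
Step 3: ant0:(2,1)->S->(3,1) | ant1:(0,0)->E->(0,1) | ant2:(2,1)->S->(3,1)
  grid max=8 at (3,1)
Step 4: ant0:(3,1)->N->(2,1) | ant1:(0,1)->E->(0,2) | ant2:(3,1)->N->(2,1)
  grid max=7 at (3,1)
Step 5: ant0:(2,1)->S->(3,1) | ant1:(0,2)->E->(0,3) | ant2:(2,1)->S->(3,1)
  grid max=10 at (3,1)
Step 6: ant0:(3,1)->N->(2,1) | ant1:(0,3)->S->(1,3) | ant2:(3,1)->N->(2,1)
  grid max=9 at (3,1)

(2,1) (1,3) (2,1)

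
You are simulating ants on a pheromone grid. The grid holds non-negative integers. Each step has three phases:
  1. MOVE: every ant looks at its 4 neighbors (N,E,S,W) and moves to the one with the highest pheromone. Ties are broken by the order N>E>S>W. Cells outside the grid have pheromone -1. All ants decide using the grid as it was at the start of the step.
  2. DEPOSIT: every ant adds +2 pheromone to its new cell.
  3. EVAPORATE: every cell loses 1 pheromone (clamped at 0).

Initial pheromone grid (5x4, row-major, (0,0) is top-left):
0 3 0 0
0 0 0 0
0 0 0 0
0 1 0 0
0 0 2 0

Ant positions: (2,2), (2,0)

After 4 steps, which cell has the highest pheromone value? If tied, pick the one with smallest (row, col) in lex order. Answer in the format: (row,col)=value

Step 1: ant0:(2,2)->N->(1,2) | ant1:(2,0)->N->(1,0)
  grid max=2 at (0,1)
Step 2: ant0:(1,2)->N->(0,2) | ant1:(1,0)->N->(0,0)
  grid max=1 at (0,0)
Step 3: ant0:(0,2)->W->(0,1) | ant1:(0,0)->E->(0,1)
  grid max=4 at (0,1)
Step 4: ant0:(0,1)->E->(0,2) | ant1:(0,1)->E->(0,2)
  grid max=3 at (0,1)
Final grid:
  0 3 3 0
  0 0 0 0
  0 0 0 0
  0 0 0 0
  0 0 0 0
Max pheromone 3 at (0,1)

Answer: (0,1)=3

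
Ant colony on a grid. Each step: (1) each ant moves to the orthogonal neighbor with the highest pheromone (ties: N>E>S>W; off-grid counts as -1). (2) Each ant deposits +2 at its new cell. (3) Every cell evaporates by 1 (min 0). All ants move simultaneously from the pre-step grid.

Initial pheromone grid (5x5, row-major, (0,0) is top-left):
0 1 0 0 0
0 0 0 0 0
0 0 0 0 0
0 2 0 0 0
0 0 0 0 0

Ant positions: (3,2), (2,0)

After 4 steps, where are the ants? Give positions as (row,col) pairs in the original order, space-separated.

Step 1: ant0:(3,2)->W->(3,1) | ant1:(2,0)->N->(1,0)
  grid max=3 at (3,1)
Step 2: ant0:(3,1)->N->(2,1) | ant1:(1,0)->N->(0,0)
  grid max=2 at (3,1)
Step 3: ant0:(2,1)->S->(3,1) | ant1:(0,0)->E->(0,1)
  grid max=3 at (3,1)
Step 4: ant0:(3,1)->N->(2,1) | ant1:(0,1)->E->(0,2)
  grid max=2 at (3,1)

(2,1) (0,2)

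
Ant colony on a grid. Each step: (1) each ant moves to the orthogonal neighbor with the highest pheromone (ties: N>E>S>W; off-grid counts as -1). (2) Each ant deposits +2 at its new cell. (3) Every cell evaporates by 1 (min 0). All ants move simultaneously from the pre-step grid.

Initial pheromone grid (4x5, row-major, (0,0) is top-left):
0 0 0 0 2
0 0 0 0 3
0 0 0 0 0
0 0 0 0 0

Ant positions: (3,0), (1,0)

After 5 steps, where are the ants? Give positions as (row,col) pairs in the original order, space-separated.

Step 1: ant0:(3,0)->N->(2,0) | ant1:(1,0)->N->(0,0)
  grid max=2 at (1,4)
Step 2: ant0:(2,0)->N->(1,0) | ant1:(0,0)->E->(0,1)
  grid max=1 at (0,1)
Step 3: ant0:(1,0)->N->(0,0) | ant1:(0,1)->E->(0,2)
  grid max=1 at (0,0)
Step 4: ant0:(0,0)->E->(0,1) | ant1:(0,2)->E->(0,3)
  grid max=1 at (0,1)
Step 5: ant0:(0,1)->E->(0,2) | ant1:(0,3)->E->(0,4)
  grid max=1 at (0,2)

(0,2) (0,4)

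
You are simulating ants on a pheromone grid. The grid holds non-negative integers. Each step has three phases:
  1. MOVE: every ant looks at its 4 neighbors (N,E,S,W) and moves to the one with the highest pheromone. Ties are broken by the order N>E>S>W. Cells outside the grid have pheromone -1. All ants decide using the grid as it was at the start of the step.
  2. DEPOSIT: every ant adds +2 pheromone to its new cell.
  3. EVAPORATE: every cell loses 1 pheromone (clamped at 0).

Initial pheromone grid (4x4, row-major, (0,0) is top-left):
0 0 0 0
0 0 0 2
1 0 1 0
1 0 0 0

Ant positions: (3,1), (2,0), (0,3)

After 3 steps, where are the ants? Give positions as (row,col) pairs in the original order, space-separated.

Step 1: ant0:(3,1)->W->(3,0) | ant1:(2,0)->S->(3,0) | ant2:(0,3)->S->(1,3)
  grid max=4 at (3,0)
Step 2: ant0:(3,0)->N->(2,0) | ant1:(3,0)->N->(2,0) | ant2:(1,3)->N->(0,3)
  grid max=3 at (2,0)
Step 3: ant0:(2,0)->S->(3,0) | ant1:(2,0)->S->(3,0) | ant2:(0,3)->S->(1,3)
  grid max=6 at (3,0)

(3,0) (3,0) (1,3)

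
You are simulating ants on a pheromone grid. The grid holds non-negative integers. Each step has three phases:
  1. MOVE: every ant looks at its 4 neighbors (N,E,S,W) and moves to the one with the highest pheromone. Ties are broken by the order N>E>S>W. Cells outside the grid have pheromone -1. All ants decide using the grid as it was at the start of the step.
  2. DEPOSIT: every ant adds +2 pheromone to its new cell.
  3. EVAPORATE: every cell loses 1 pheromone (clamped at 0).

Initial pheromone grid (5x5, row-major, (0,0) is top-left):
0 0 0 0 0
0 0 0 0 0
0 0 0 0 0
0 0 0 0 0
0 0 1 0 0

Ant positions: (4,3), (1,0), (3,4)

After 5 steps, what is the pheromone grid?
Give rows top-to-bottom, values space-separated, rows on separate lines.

After step 1: ants at (4,2),(0,0),(2,4)
  1 0 0 0 0
  0 0 0 0 0
  0 0 0 0 1
  0 0 0 0 0
  0 0 2 0 0
After step 2: ants at (3,2),(0,1),(1,4)
  0 1 0 0 0
  0 0 0 0 1
  0 0 0 0 0
  0 0 1 0 0
  0 0 1 0 0
After step 3: ants at (4,2),(0,2),(0,4)
  0 0 1 0 1
  0 0 0 0 0
  0 0 0 0 0
  0 0 0 0 0
  0 0 2 0 0
After step 4: ants at (3,2),(0,3),(1,4)
  0 0 0 1 0
  0 0 0 0 1
  0 0 0 0 0
  0 0 1 0 0
  0 0 1 0 0
After step 5: ants at (4,2),(0,4),(0,4)
  0 0 0 0 3
  0 0 0 0 0
  0 0 0 0 0
  0 0 0 0 0
  0 0 2 0 0

0 0 0 0 3
0 0 0 0 0
0 0 0 0 0
0 0 0 0 0
0 0 2 0 0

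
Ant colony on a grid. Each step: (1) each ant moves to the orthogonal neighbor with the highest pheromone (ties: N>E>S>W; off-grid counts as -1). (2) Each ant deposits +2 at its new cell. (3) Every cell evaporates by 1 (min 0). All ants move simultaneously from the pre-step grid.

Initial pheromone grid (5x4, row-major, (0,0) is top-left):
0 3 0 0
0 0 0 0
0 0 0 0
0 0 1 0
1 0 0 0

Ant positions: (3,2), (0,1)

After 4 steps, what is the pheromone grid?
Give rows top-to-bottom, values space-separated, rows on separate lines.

After step 1: ants at (2,2),(0,2)
  0 2 1 0
  0 0 0 0
  0 0 1 0
  0 0 0 0
  0 0 0 0
After step 2: ants at (1,2),(0,1)
  0 3 0 0
  0 0 1 0
  0 0 0 0
  0 0 0 0
  0 0 0 0
After step 3: ants at (0,2),(0,2)
  0 2 3 0
  0 0 0 0
  0 0 0 0
  0 0 0 0
  0 0 0 0
After step 4: ants at (0,1),(0,1)
  0 5 2 0
  0 0 0 0
  0 0 0 0
  0 0 0 0
  0 0 0 0

0 5 2 0
0 0 0 0
0 0 0 0
0 0 0 0
0 0 0 0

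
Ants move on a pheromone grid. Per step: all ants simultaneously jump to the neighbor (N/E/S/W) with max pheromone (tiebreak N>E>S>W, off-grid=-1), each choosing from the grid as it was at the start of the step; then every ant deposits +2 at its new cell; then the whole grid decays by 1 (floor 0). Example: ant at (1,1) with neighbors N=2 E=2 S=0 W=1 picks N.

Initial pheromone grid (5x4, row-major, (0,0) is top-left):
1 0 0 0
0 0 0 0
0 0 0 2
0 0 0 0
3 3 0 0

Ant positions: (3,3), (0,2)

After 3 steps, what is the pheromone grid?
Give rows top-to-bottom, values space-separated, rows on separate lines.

After step 1: ants at (2,3),(0,3)
  0 0 0 1
  0 0 0 0
  0 0 0 3
  0 0 0 0
  2 2 0 0
After step 2: ants at (1,3),(1,3)
  0 0 0 0
  0 0 0 3
  0 0 0 2
  0 0 0 0
  1 1 0 0
After step 3: ants at (2,3),(2,3)
  0 0 0 0
  0 0 0 2
  0 0 0 5
  0 0 0 0
  0 0 0 0

0 0 0 0
0 0 0 2
0 0 0 5
0 0 0 0
0 0 0 0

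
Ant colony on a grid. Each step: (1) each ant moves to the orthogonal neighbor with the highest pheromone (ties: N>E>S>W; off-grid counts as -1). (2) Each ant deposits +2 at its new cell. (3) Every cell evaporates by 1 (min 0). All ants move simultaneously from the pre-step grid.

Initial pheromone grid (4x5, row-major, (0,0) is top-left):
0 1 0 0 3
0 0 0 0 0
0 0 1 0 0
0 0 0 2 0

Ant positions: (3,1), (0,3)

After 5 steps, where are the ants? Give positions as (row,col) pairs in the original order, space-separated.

Step 1: ant0:(3,1)->N->(2,1) | ant1:(0,3)->E->(0,4)
  grid max=4 at (0,4)
Step 2: ant0:(2,1)->N->(1,1) | ant1:(0,4)->S->(1,4)
  grid max=3 at (0,4)
Step 3: ant0:(1,1)->N->(0,1) | ant1:(1,4)->N->(0,4)
  grid max=4 at (0,4)
Step 4: ant0:(0,1)->E->(0,2) | ant1:(0,4)->S->(1,4)
  grid max=3 at (0,4)
Step 5: ant0:(0,2)->E->(0,3) | ant1:(1,4)->N->(0,4)
  grid max=4 at (0,4)

(0,3) (0,4)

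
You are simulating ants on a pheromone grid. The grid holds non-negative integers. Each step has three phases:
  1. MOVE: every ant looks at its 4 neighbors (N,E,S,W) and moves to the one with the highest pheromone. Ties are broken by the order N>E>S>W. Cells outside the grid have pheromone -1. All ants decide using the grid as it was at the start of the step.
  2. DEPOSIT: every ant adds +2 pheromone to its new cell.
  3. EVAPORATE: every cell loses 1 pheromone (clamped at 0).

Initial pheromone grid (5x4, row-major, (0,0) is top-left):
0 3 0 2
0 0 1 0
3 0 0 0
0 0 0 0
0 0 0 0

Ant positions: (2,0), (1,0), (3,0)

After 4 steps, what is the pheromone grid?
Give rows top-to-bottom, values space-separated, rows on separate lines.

After step 1: ants at (1,0),(2,0),(2,0)
  0 2 0 1
  1 0 0 0
  6 0 0 0
  0 0 0 0
  0 0 0 0
After step 2: ants at (2,0),(1,0),(1,0)
  0 1 0 0
  4 0 0 0
  7 0 0 0
  0 0 0 0
  0 0 0 0
After step 3: ants at (1,0),(2,0),(2,0)
  0 0 0 0
  5 0 0 0
  10 0 0 0
  0 0 0 0
  0 0 0 0
After step 4: ants at (2,0),(1,0),(1,0)
  0 0 0 0
  8 0 0 0
  11 0 0 0
  0 0 0 0
  0 0 0 0

0 0 0 0
8 0 0 0
11 0 0 0
0 0 0 0
0 0 0 0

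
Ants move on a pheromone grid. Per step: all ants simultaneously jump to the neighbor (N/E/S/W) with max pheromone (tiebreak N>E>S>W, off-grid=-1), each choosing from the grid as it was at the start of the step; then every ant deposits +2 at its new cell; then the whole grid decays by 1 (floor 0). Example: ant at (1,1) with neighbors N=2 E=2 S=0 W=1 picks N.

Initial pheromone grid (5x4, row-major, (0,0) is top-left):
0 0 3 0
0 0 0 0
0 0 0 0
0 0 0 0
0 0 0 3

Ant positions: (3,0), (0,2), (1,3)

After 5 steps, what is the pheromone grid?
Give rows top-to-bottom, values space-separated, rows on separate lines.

After step 1: ants at (2,0),(0,3),(0,3)
  0 0 2 3
  0 0 0 0
  1 0 0 0
  0 0 0 0
  0 0 0 2
After step 2: ants at (1,0),(0,2),(0,2)
  0 0 5 2
  1 0 0 0
  0 0 0 0
  0 0 0 0
  0 0 0 1
After step 3: ants at (0,0),(0,3),(0,3)
  1 0 4 5
  0 0 0 0
  0 0 0 0
  0 0 0 0
  0 0 0 0
After step 4: ants at (0,1),(0,2),(0,2)
  0 1 7 4
  0 0 0 0
  0 0 0 0
  0 0 0 0
  0 0 0 0
After step 5: ants at (0,2),(0,3),(0,3)
  0 0 8 7
  0 0 0 0
  0 0 0 0
  0 0 0 0
  0 0 0 0

0 0 8 7
0 0 0 0
0 0 0 0
0 0 0 0
0 0 0 0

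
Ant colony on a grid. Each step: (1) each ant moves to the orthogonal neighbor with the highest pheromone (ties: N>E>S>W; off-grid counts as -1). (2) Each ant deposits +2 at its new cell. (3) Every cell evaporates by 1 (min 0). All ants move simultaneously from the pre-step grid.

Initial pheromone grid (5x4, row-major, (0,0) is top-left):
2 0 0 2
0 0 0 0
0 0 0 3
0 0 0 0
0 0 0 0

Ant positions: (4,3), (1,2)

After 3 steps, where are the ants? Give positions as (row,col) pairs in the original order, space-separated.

Step 1: ant0:(4,3)->N->(3,3) | ant1:(1,2)->N->(0,2)
  grid max=2 at (2,3)
Step 2: ant0:(3,3)->N->(2,3) | ant1:(0,2)->E->(0,3)
  grid max=3 at (2,3)
Step 3: ant0:(2,3)->N->(1,3) | ant1:(0,3)->S->(1,3)
  grid max=3 at (1,3)

(1,3) (1,3)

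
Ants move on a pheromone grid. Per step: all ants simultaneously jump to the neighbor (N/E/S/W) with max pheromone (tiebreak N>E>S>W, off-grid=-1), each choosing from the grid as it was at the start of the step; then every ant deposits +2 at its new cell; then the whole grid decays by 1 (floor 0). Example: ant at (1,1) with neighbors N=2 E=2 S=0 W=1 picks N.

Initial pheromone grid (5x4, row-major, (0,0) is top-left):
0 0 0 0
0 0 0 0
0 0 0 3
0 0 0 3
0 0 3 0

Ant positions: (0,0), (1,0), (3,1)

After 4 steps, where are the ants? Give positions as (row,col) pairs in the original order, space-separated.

Step 1: ant0:(0,0)->E->(0,1) | ant1:(1,0)->N->(0,0) | ant2:(3,1)->N->(2,1)
  grid max=2 at (2,3)
Step 2: ant0:(0,1)->W->(0,0) | ant1:(0,0)->E->(0,1) | ant2:(2,1)->N->(1,1)
  grid max=2 at (0,0)
Step 3: ant0:(0,0)->E->(0,1) | ant1:(0,1)->W->(0,0) | ant2:(1,1)->N->(0,1)
  grid max=5 at (0,1)
Step 4: ant0:(0,1)->W->(0,0) | ant1:(0,0)->E->(0,1) | ant2:(0,1)->W->(0,0)
  grid max=6 at (0,0)

(0,0) (0,1) (0,0)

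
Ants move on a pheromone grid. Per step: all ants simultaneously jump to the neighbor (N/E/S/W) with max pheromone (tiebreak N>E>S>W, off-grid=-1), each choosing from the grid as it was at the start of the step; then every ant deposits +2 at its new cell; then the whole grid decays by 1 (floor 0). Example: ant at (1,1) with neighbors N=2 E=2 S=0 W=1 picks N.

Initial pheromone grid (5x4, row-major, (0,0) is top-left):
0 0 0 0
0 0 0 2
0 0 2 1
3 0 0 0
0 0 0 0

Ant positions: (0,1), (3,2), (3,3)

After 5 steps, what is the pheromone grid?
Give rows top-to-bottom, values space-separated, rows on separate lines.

After step 1: ants at (0,2),(2,2),(2,3)
  0 0 1 0
  0 0 0 1
  0 0 3 2
  2 0 0 0
  0 0 0 0
After step 2: ants at (0,3),(2,3),(2,2)
  0 0 0 1
  0 0 0 0
  0 0 4 3
  1 0 0 0
  0 0 0 0
After step 3: ants at (1,3),(2,2),(2,3)
  0 0 0 0
  0 0 0 1
  0 0 5 4
  0 0 0 0
  0 0 0 0
After step 4: ants at (2,3),(2,3),(2,2)
  0 0 0 0
  0 0 0 0
  0 0 6 7
  0 0 0 0
  0 0 0 0
After step 5: ants at (2,2),(2,2),(2,3)
  0 0 0 0
  0 0 0 0
  0 0 9 8
  0 0 0 0
  0 0 0 0

0 0 0 0
0 0 0 0
0 0 9 8
0 0 0 0
0 0 0 0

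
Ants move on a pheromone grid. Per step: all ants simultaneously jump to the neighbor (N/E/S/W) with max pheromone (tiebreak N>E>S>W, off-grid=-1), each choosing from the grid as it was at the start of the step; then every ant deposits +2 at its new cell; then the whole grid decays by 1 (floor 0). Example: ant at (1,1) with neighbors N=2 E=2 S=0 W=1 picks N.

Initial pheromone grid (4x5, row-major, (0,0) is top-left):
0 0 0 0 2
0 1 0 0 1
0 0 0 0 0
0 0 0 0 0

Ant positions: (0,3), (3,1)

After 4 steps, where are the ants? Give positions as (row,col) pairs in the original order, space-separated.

Step 1: ant0:(0,3)->E->(0,4) | ant1:(3,1)->N->(2,1)
  grid max=3 at (0,4)
Step 2: ant0:(0,4)->S->(1,4) | ant1:(2,1)->N->(1,1)
  grid max=2 at (0,4)
Step 3: ant0:(1,4)->N->(0,4) | ant1:(1,1)->N->(0,1)
  grid max=3 at (0,4)
Step 4: ant0:(0,4)->S->(1,4) | ant1:(0,1)->E->(0,2)
  grid max=2 at (0,4)

(1,4) (0,2)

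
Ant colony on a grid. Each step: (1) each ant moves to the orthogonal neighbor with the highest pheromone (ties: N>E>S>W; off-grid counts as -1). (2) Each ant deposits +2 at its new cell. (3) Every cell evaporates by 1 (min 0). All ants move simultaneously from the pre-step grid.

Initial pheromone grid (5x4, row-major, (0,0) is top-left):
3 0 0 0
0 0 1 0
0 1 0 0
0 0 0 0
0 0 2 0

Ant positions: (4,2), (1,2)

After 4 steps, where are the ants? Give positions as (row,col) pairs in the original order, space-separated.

Step 1: ant0:(4,2)->N->(3,2) | ant1:(1,2)->N->(0,2)
  grid max=2 at (0,0)
Step 2: ant0:(3,2)->S->(4,2) | ant1:(0,2)->E->(0,3)
  grid max=2 at (4,2)
Step 3: ant0:(4,2)->N->(3,2) | ant1:(0,3)->S->(1,3)
  grid max=1 at (1,3)
Step 4: ant0:(3,2)->S->(4,2) | ant1:(1,3)->N->(0,3)
  grid max=2 at (4,2)

(4,2) (0,3)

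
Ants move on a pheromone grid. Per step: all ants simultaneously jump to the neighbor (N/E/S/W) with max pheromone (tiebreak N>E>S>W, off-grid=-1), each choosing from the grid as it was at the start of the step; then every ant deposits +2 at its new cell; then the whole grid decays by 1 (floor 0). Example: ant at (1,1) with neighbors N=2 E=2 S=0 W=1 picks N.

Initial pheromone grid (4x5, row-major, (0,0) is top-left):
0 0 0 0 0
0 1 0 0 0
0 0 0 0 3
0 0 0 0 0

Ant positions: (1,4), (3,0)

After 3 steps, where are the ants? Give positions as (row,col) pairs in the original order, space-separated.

Step 1: ant0:(1,4)->S->(2,4) | ant1:(3,0)->N->(2,0)
  grid max=4 at (2,4)
Step 2: ant0:(2,4)->N->(1,4) | ant1:(2,0)->N->(1,0)
  grid max=3 at (2,4)
Step 3: ant0:(1,4)->S->(2,4) | ant1:(1,0)->N->(0,0)
  grid max=4 at (2,4)

(2,4) (0,0)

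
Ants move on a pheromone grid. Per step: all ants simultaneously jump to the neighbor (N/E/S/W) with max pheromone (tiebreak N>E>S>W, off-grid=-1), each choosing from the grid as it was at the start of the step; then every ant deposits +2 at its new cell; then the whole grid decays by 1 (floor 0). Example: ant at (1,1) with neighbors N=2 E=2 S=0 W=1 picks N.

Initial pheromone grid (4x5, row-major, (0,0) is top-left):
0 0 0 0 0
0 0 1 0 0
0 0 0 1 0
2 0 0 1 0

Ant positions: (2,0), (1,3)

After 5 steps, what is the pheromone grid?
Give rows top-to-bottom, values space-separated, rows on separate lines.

After step 1: ants at (3,0),(2,3)
  0 0 0 0 0
  0 0 0 0 0
  0 0 0 2 0
  3 0 0 0 0
After step 2: ants at (2,0),(1,3)
  0 0 0 0 0
  0 0 0 1 0
  1 0 0 1 0
  2 0 0 0 0
After step 3: ants at (3,0),(2,3)
  0 0 0 0 0
  0 0 0 0 0
  0 0 0 2 0
  3 0 0 0 0
After step 4: ants at (2,0),(1,3)
  0 0 0 0 0
  0 0 0 1 0
  1 0 0 1 0
  2 0 0 0 0
After step 5: ants at (3,0),(2,3)
  0 0 0 0 0
  0 0 0 0 0
  0 0 0 2 0
  3 0 0 0 0

0 0 0 0 0
0 0 0 0 0
0 0 0 2 0
3 0 0 0 0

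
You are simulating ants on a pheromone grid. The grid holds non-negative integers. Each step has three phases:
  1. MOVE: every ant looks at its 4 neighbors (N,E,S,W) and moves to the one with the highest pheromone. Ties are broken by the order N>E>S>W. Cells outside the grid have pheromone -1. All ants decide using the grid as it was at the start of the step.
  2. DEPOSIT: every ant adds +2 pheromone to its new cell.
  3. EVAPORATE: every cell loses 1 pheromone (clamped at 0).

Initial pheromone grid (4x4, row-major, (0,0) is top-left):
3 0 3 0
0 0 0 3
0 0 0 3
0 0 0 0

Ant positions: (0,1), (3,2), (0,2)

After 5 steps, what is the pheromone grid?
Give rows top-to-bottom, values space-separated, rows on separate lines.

After step 1: ants at (0,2),(2,2),(0,3)
  2 0 4 1
  0 0 0 2
  0 0 1 2
  0 0 0 0
After step 2: ants at (0,3),(2,3),(0,2)
  1 0 5 2
  0 0 0 1
  0 0 0 3
  0 0 0 0
After step 3: ants at (0,2),(1,3),(0,3)
  0 0 6 3
  0 0 0 2
  0 0 0 2
  0 0 0 0
After step 4: ants at (0,3),(0,3),(0,2)
  0 0 7 6
  0 0 0 1
  0 0 0 1
  0 0 0 0
After step 5: ants at (0,2),(0,2),(0,3)
  0 0 10 7
  0 0 0 0
  0 0 0 0
  0 0 0 0

0 0 10 7
0 0 0 0
0 0 0 0
0 0 0 0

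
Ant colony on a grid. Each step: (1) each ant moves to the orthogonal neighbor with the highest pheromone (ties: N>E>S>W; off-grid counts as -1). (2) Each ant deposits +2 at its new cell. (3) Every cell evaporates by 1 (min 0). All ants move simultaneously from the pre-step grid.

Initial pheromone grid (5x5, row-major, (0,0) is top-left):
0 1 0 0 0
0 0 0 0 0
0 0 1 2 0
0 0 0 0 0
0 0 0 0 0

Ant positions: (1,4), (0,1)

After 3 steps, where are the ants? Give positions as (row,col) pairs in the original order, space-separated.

Step 1: ant0:(1,4)->N->(0,4) | ant1:(0,1)->E->(0,2)
  grid max=1 at (0,2)
Step 2: ant0:(0,4)->S->(1,4) | ant1:(0,2)->E->(0,3)
  grid max=1 at (0,3)
Step 3: ant0:(1,4)->N->(0,4) | ant1:(0,3)->E->(0,4)
  grid max=3 at (0,4)

(0,4) (0,4)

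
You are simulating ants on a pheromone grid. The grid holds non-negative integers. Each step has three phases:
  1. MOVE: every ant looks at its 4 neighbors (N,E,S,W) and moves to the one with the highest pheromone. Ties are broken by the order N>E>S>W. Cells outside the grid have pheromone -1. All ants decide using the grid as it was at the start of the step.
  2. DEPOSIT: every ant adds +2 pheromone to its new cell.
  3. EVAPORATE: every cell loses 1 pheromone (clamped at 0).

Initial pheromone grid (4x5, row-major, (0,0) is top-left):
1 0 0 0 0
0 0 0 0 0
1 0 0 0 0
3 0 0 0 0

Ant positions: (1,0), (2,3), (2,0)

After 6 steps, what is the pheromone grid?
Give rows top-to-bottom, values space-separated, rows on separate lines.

After step 1: ants at (0,0),(1,3),(3,0)
  2 0 0 0 0
  0 0 0 1 0
  0 0 0 0 0
  4 0 0 0 0
After step 2: ants at (0,1),(0,3),(2,0)
  1 1 0 1 0
  0 0 0 0 0
  1 0 0 0 0
  3 0 0 0 0
After step 3: ants at (0,0),(0,4),(3,0)
  2 0 0 0 1
  0 0 0 0 0
  0 0 0 0 0
  4 0 0 0 0
After step 4: ants at (0,1),(1,4),(2,0)
  1 1 0 0 0
  0 0 0 0 1
  1 0 0 0 0
  3 0 0 0 0
After step 5: ants at (0,0),(0,4),(3,0)
  2 0 0 0 1
  0 0 0 0 0
  0 0 0 0 0
  4 0 0 0 0
After step 6: ants at (0,1),(1,4),(2,0)
  1 1 0 0 0
  0 0 0 0 1
  1 0 0 0 0
  3 0 0 0 0

1 1 0 0 0
0 0 0 0 1
1 0 0 0 0
3 0 0 0 0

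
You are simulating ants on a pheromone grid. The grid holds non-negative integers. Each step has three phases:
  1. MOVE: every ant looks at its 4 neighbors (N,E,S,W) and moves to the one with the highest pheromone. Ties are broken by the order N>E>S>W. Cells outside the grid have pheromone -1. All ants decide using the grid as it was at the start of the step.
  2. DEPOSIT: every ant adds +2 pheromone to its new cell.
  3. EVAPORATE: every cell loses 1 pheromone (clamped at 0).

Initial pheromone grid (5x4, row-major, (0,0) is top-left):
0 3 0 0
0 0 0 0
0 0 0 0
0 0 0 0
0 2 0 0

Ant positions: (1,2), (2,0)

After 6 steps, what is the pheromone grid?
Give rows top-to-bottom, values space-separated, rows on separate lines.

After step 1: ants at (0,2),(1,0)
  0 2 1 0
  1 0 0 0
  0 0 0 0
  0 0 0 0
  0 1 0 0
After step 2: ants at (0,1),(0,0)
  1 3 0 0
  0 0 0 0
  0 0 0 0
  0 0 0 0
  0 0 0 0
After step 3: ants at (0,0),(0,1)
  2 4 0 0
  0 0 0 0
  0 0 0 0
  0 0 0 0
  0 0 0 0
After step 4: ants at (0,1),(0,0)
  3 5 0 0
  0 0 0 0
  0 0 0 0
  0 0 0 0
  0 0 0 0
After step 5: ants at (0,0),(0,1)
  4 6 0 0
  0 0 0 0
  0 0 0 0
  0 0 0 0
  0 0 0 0
After step 6: ants at (0,1),(0,0)
  5 7 0 0
  0 0 0 0
  0 0 0 0
  0 0 0 0
  0 0 0 0

5 7 0 0
0 0 0 0
0 0 0 0
0 0 0 0
0 0 0 0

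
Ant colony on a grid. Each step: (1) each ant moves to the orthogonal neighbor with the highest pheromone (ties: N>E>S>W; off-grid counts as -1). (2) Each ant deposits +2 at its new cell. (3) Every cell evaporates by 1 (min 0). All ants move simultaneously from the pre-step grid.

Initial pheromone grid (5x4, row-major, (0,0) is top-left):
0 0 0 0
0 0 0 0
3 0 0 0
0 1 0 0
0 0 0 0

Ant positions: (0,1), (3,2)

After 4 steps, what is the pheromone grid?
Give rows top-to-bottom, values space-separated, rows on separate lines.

After step 1: ants at (0,2),(3,1)
  0 0 1 0
  0 0 0 0
  2 0 0 0
  0 2 0 0
  0 0 0 0
After step 2: ants at (0,3),(2,1)
  0 0 0 1
  0 0 0 0
  1 1 0 0
  0 1 0 0
  0 0 0 0
After step 3: ants at (1,3),(3,1)
  0 0 0 0
  0 0 0 1
  0 0 0 0
  0 2 0 0
  0 0 0 0
After step 4: ants at (0,3),(2,1)
  0 0 0 1
  0 0 0 0
  0 1 0 0
  0 1 0 0
  0 0 0 0

0 0 0 1
0 0 0 0
0 1 0 0
0 1 0 0
0 0 0 0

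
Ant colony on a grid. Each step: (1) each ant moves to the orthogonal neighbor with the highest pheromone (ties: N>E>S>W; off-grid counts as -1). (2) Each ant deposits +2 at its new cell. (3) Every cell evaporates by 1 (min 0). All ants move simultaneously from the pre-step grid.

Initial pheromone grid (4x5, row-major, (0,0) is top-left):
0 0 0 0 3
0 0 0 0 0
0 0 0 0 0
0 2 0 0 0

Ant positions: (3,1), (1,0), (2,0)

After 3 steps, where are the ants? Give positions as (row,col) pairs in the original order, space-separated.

Step 1: ant0:(3,1)->N->(2,1) | ant1:(1,0)->N->(0,0) | ant2:(2,0)->N->(1,0)
  grid max=2 at (0,4)
Step 2: ant0:(2,1)->S->(3,1) | ant1:(0,0)->S->(1,0) | ant2:(1,0)->N->(0,0)
  grid max=2 at (0,0)
Step 3: ant0:(3,1)->N->(2,1) | ant1:(1,0)->N->(0,0) | ant2:(0,0)->S->(1,0)
  grid max=3 at (0,0)

(2,1) (0,0) (1,0)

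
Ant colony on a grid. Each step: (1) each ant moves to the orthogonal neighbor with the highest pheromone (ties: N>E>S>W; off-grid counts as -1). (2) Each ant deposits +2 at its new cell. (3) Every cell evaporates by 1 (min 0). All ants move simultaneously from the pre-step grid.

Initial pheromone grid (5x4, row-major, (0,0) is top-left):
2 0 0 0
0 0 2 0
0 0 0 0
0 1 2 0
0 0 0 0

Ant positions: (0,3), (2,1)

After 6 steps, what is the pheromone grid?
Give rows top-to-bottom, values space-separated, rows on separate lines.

After step 1: ants at (1,3),(3,1)
  1 0 0 0
  0 0 1 1
  0 0 0 0
  0 2 1 0
  0 0 0 0
After step 2: ants at (1,2),(3,2)
  0 0 0 0
  0 0 2 0
  0 0 0 0
  0 1 2 0
  0 0 0 0
After step 3: ants at (0,2),(3,1)
  0 0 1 0
  0 0 1 0
  0 0 0 0
  0 2 1 0
  0 0 0 0
After step 4: ants at (1,2),(3,2)
  0 0 0 0
  0 0 2 0
  0 0 0 0
  0 1 2 0
  0 0 0 0
After step 5: ants at (0,2),(3,1)
  0 0 1 0
  0 0 1 0
  0 0 0 0
  0 2 1 0
  0 0 0 0
After step 6: ants at (1,2),(3,2)
  0 0 0 0
  0 0 2 0
  0 0 0 0
  0 1 2 0
  0 0 0 0

0 0 0 0
0 0 2 0
0 0 0 0
0 1 2 0
0 0 0 0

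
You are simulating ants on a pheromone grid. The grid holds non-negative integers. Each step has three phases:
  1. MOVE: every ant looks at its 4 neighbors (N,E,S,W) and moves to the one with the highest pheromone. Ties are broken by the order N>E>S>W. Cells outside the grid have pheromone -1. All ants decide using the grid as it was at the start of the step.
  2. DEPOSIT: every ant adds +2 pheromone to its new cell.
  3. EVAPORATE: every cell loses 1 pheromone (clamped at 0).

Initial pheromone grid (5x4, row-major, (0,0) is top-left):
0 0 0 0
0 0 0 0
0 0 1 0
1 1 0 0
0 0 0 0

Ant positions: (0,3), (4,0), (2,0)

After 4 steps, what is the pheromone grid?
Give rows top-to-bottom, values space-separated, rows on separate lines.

After step 1: ants at (1,3),(3,0),(3,0)
  0 0 0 0
  0 0 0 1
  0 0 0 0
  4 0 0 0
  0 0 0 0
After step 2: ants at (0,3),(2,0),(2,0)
  0 0 0 1
  0 0 0 0
  3 0 0 0
  3 0 0 0
  0 0 0 0
After step 3: ants at (1,3),(3,0),(3,0)
  0 0 0 0
  0 0 0 1
  2 0 0 0
  6 0 0 0
  0 0 0 0
After step 4: ants at (0,3),(2,0),(2,0)
  0 0 0 1
  0 0 0 0
  5 0 0 0
  5 0 0 0
  0 0 0 0

0 0 0 1
0 0 0 0
5 0 0 0
5 0 0 0
0 0 0 0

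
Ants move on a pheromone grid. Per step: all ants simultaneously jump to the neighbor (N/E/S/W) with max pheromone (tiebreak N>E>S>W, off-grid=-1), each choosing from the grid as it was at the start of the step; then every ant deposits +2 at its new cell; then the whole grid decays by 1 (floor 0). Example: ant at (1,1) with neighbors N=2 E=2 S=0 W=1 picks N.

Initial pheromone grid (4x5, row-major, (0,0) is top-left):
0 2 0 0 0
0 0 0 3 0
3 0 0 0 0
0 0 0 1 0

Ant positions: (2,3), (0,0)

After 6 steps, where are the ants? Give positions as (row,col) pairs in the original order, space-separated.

Step 1: ant0:(2,3)->N->(1,3) | ant1:(0,0)->E->(0,1)
  grid max=4 at (1,3)
Step 2: ant0:(1,3)->N->(0,3) | ant1:(0,1)->E->(0,2)
  grid max=3 at (1,3)
Step 3: ant0:(0,3)->S->(1,3) | ant1:(0,2)->W->(0,1)
  grid max=4 at (1,3)
Step 4: ant0:(1,3)->N->(0,3) | ant1:(0,1)->E->(0,2)
  grid max=3 at (1,3)
Step 5: ant0:(0,3)->S->(1,3) | ant1:(0,2)->W->(0,1)
  grid max=4 at (1,3)
Step 6: ant0:(1,3)->N->(0,3) | ant1:(0,1)->E->(0,2)
  grid max=3 at (1,3)

(0,3) (0,2)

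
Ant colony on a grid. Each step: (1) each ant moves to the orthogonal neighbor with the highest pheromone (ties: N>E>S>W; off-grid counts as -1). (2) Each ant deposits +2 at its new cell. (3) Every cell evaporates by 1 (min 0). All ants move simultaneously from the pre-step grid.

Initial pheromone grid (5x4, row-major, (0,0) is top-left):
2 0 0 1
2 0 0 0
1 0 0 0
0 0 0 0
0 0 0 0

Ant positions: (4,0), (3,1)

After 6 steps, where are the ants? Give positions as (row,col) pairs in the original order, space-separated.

Step 1: ant0:(4,0)->N->(3,0) | ant1:(3,1)->N->(2,1)
  grid max=1 at (0,0)
Step 2: ant0:(3,0)->N->(2,0) | ant1:(2,1)->N->(1,1)
  grid max=1 at (1,1)
Step 3: ant0:(2,0)->N->(1,0) | ant1:(1,1)->N->(0,1)
  grid max=1 at (0,1)
Step 4: ant0:(1,0)->N->(0,0) | ant1:(0,1)->E->(0,2)
  grid max=1 at (0,0)
Step 5: ant0:(0,0)->E->(0,1) | ant1:(0,2)->E->(0,3)
  grid max=1 at (0,1)
Step 6: ant0:(0,1)->E->(0,2) | ant1:(0,3)->S->(1,3)
  grid max=1 at (0,2)

(0,2) (1,3)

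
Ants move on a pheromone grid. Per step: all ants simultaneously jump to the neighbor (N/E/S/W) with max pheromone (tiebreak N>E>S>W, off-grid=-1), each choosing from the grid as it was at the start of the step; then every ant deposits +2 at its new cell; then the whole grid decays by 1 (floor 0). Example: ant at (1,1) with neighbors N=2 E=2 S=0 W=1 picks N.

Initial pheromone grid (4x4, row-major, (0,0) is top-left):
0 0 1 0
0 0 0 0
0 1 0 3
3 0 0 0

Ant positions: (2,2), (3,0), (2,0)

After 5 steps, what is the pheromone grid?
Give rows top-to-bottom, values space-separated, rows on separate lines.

After step 1: ants at (2,3),(2,0),(3,0)
  0 0 0 0
  0 0 0 0
  1 0 0 4
  4 0 0 0
After step 2: ants at (1,3),(3,0),(2,0)
  0 0 0 0
  0 0 0 1
  2 0 0 3
  5 0 0 0
After step 3: ants at (2,3),(2,0),(3,0)
  0 0 0 0
  0 0 0 0
  3 0 0 4
  6 0 0 0
After step 4: ants at (1,3),(3,0),(2,0)
  0 0 0 0
  0 0 0 1
  4 0 0 3
  7 0 0 0
After step 5: ants at (2,3),(2,0),(3,0)
  0 0 0 0
  0 0 0 0
  5 0 0 4
  8 0 0 0

0 0 0 0
0 0 0 0
5 0 0 4
8 0 0 0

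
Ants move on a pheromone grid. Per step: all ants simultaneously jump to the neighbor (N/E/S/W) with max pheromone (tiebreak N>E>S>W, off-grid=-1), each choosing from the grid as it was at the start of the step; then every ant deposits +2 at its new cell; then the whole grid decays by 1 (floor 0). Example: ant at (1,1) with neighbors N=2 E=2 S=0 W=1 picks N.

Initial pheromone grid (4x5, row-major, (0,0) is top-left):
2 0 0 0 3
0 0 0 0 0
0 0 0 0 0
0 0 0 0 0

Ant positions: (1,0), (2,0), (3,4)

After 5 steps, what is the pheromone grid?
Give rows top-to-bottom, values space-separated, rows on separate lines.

After step 1: ants at (0,0),(1,0),(2,4)
  3 0 0 0 2
  1 0 0 0 0
  0 0 0 0 1
  0 0 0 0 0
After step 2: ants at (1,0),(0,0),(1,4)
  4 0 0 0 1
  2 0 0 0 1
  0 0 0 0 0
  0 0 0 0 0
After step 3: ants at (0,0),(1,0),(0,4)
  5 0 0 0 2
  3 0 0 0 0
  0 0 0 0 0
  0 0 0 0 0
After step 4: ants at (1,0),(0,0),(1,4)
  6 0 0 0 1
  4 0 0 0 1
  0 0 0 0 0
  0 0 0 0 0
After step 5: ants at (0,0),(1,0),(0,4)
  7 0 0 0 2
  5 0 0 0 0
  0 0 0 0 0
  0 0 0 0 0

7 0 0 0 2
5 0 0 0 0
0 0 0 0 0
0 0 0 0 0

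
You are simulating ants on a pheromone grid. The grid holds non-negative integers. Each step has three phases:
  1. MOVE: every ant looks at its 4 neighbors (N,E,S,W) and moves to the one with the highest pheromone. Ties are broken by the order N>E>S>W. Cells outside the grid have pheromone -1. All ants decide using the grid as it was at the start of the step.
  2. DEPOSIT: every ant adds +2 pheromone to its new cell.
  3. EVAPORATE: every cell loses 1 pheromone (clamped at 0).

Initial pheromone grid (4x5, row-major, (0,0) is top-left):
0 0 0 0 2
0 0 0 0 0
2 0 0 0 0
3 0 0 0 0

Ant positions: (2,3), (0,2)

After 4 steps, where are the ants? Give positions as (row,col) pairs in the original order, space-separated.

Step 1: ant0:(2,3)->N->(1,3) | ant1:(0,2)->E->(0,3)
  grid max=2 at (3,0)
Step 2: ant0:(1,3)->N->(0,3) | ant1:(0,3)->E->(0,4)
  grid max=2 at (0,3)
Step 3: ant0:(0,3)->E->(0,4) | ant1:(0,4)->W->(0,3)
  grid max=3 at (0,3)
Step 4: ant0:(0,4)->W->(0,3) | ant1:(0,3)->E->(0,4)
  grid max=4 at (0,3)

(0,3) (0,4)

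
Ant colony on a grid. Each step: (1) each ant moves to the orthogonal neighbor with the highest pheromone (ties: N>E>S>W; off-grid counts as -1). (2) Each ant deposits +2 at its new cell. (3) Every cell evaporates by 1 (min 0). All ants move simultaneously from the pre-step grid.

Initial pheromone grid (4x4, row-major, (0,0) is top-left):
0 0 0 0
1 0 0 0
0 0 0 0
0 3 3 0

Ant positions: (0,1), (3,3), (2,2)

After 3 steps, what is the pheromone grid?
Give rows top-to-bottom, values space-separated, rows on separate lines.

After step 1: ants at (0,2),(3,2),(3,2)
  0 0 1 0
  0 0 0 0
  0 0 0 0
  0 2 6 0
After step 2: ants at (0,3),(3,1),(3,1)
  0 0 0 1
  0 0 0 0
  0 0 0 0
  0 5 5 0
After step 3: ants at (1,3),(3,2),(3,2)
  0 0 0 0
  0 0 0 1
  0 0 0 0
  0 4 8 0

0 0 0 0
0 0 0 1
0 0 0 0
0 4 8 0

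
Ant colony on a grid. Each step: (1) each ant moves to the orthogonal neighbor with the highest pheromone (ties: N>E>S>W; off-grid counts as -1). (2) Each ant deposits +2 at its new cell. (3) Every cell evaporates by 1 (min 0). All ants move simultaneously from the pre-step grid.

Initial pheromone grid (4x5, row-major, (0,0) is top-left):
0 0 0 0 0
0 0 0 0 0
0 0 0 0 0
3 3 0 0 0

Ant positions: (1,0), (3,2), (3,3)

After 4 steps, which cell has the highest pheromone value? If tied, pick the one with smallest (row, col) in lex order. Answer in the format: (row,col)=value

Answer: (3,0)=3

Derivation:
Step 1: ant0:(1,0)->N->(0,0) | ant1:(3,2)->W->(3,1) | ant2:(3,3)->N->(2,3)
  grid max=4 at (3,1)
Step 2: ant0:(0,0)->E->(0,1) | ant1:(3,1)->W->(3,0) | ant2:(2,3)->N->(1,3)
  grid max=3 at (3,0)
Step 3: ant0:(0,1)->E->(0,2) | ant1:(3,0)->E->(3,1) | ant2:(1,3)->N->(0,3)
  grid max=4 at (3,1)
Step 4: ant0:(0,2)->E->(0,3) | ant1:(3,1)->W->(3,0) | ant2:(0,3)->W->(0,2)
  grid max=3 at (3,0)
Final grid:
  0 0 2 2 0
  0 0 0 0 0
  0 0 0 0 0
  3 3 0 0 0
Max pheromone 3 at (3,0)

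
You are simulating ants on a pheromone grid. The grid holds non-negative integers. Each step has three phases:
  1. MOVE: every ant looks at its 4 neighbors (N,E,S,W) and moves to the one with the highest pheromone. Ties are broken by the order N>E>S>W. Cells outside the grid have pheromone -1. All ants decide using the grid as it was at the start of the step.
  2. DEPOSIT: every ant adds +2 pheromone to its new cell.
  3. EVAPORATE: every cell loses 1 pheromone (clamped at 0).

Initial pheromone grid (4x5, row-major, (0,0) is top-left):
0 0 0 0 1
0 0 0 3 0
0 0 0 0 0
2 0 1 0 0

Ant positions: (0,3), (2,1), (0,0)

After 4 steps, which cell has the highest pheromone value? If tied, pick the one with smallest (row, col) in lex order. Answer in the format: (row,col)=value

Step 1: ant0:(0,3)->S->(1,3) | ant1:(2,1)->N->(1,1) | ant2:(0,0)->E->(0,1)
  grid max=4 at (1,3)
Step 2: ant0:(1,3)->N->(0,3) | ant1:(1,1)->N->(0,1) | ant2:(0,1)->S->(1,1)
  grid max=3 at (1,3)
Step 3: ant0:(0,3)->S->(1,3) | ant1:(0,1)->S->(1,1) | ant2:(1,1)->N->(0,1)
  grid max=4 at (1,3)
Step 4: ant0:(1,3)->N->(0,3) | ant1:(1,1)->N->(0,1) | ant2:(0,1)->S->(1,1)
  grid max=4 at (0,1)
Final grid:
  0 4 0 1 0
  0 4 0 3 0
  0 0 0 0 0
  0 0 0 0 0
Max pheromone 4 at (0,1)

Answer: (0,1)=4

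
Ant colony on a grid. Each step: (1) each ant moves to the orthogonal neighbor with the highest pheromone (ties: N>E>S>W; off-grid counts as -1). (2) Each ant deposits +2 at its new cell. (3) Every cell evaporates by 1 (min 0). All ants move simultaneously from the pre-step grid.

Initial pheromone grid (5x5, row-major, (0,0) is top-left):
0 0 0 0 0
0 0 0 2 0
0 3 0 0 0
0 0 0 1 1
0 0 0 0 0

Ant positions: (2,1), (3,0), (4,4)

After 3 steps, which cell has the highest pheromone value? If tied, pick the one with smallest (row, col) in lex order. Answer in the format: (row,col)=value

Answer: (2,1)=4

Derivation:
Step 1: ant0:(2,1)->N->(1,1) | ant1:(3,0)->N->(2,0) | ant2:(4,4)->N->(3,4)
  grid max=2 at (2,1)
Step 2: ant0:(1,1)->S->(2,1) | ant1:(2,0)->E->(2,1) | ant2:(3,4)->N->(2,4)
  grid max=5 at (2,1)
Step 3: ant0:(2,1)->N->(1,1) | ant1:(2,1)->N->(1,1) | ant2:(2,4)->S->(3,4)
  grid max=4 at (2,1)
Final grid:
  0 0 0 0 0
  0 3 0 0 0
  0 4 0 0 0
  0 0 0 0 2
  0 0 0 0 0
Max pheromone 4 at (2,1)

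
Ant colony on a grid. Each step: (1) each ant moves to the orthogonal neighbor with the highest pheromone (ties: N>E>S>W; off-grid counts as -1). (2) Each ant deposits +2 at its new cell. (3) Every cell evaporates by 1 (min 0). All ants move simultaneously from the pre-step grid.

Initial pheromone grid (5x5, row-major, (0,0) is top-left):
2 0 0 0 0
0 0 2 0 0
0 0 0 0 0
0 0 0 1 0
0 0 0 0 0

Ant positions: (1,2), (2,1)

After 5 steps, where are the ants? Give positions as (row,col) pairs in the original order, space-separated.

Step 1: ant0:(1,2)->N->(0,2) | ant1:(2,1)->N->(1,1)
  grid max=1 at (0,0)
Step 2: ant0:(0,2)->S->(1,2) | ant1:(1,1)->E->(1,2)
  grid max=4 at (1,2)
Step 3: ant0:(1,2)->N->(0,2) | ant1:(1,2)->N->(0,2)
  grid max=3 at (0,2)
Step 4: ant0:(0,2)->S->(1,2) | ant1:(0,2)->S->(1,2)
  grid max=6 at (1,2)
Step 5: ant0:(1,2)->N->(0,2) | ant1:(1,2)->N->(0,2)
  grid max=5 at (0,2)

(0,2) (0,2)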